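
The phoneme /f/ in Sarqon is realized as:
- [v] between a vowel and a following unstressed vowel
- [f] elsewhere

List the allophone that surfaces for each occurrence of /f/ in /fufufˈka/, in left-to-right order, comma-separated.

Occurrence 1 (position 1): no conditioning environment matches → elsewhere allophone [f].
Occurrence 2 (position 3): between a vowel and a following unstressed vowel → [v].
Occurrence 3 (position 5): no conditioning environment matches → elsewhere allophone [f].

[f], [v], [f]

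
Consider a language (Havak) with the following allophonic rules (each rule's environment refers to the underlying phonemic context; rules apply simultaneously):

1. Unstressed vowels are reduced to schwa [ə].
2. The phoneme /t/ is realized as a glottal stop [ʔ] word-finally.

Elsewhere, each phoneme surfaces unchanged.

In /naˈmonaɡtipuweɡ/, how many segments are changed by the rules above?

Segments that undergo a rule: /a/ → [ə] (rule 1); /a/ → [ə] (rule 1); /i/ → [ə] (rule 1); /u/ → [ə] (rule 1); /e/ → [ə] (rule 1).
All other segments surface unchanged.

5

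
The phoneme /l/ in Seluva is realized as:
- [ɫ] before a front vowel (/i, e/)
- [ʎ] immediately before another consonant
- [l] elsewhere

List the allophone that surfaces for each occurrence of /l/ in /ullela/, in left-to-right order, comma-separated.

[ʎ], [ɫ], [l]

Occurrence 1 (position 2): immediately before another consonant → [ʎ].
Occurrence 2 (position 3): before a front vowel (/i, e/) → [ɫ].
Occurrence 3 (position 5): no conditioning environment matches → elsewhere allophone [l].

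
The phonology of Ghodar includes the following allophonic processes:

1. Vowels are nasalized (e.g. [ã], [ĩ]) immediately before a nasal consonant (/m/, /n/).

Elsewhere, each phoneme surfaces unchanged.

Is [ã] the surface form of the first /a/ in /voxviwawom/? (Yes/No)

No

/a/ — between /w/ and /w/; rule 1 does not apply here → [a].
The actual realization is [a], not [ã].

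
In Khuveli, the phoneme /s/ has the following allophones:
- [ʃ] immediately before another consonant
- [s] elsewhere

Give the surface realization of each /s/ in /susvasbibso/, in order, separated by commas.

Occurrence 1 (position 1): no conditioning environment matches → elsewhere allophone [s].
Occurrence 2 (position 3): immediately before another consonant → [ʃ].
Occurrence 3 (position 6): immediately before another consonant → [ʃ].
Occurrence 4 (position 10): no conditioning environment matches → elsewhere allophone [s].

[s], [ʃ], [ʃ], [s]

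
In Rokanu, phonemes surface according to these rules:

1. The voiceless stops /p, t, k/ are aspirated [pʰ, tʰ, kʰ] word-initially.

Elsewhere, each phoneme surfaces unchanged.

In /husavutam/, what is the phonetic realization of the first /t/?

[t]

/t/ (between /u/ and /a/) is in the target of rule 1 but the environment (word-initially) is not met → [t].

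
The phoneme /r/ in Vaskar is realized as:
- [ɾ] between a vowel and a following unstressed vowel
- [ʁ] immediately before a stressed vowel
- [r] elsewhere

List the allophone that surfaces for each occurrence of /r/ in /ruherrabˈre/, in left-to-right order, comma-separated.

[r], [r], [r], [ʁ]

Occurrence 1 (position 1): no conditioning environment matches → elsewhere allophone [r].
Occurrence 2 (position 5): no conditioning environment matches → elsewhere allophone [r].
Occurrence 3 (position 6): no conditioning environment matches → elsewhere allophone [r].
Occurrence 4 (position 9): immediately before a stressed vowel → [ʁ].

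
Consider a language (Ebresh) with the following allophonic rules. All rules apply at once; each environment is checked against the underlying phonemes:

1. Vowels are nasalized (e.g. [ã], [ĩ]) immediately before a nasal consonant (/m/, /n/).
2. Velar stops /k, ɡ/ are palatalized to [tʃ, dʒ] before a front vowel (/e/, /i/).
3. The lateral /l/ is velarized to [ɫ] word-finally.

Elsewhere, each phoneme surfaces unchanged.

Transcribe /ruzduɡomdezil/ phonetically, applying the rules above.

/u/ (between /r/ and /z/) fails the environment for rule 1, so it stays [u].
/u/ — between /d/ and /ɡ/; rule 1 does not apply here → [u].
/ɡ/ — between /u/ and /o/; rule 2 does not apply here → [ɡ].
/o/ (between /ɡ/ and /m/) occurs before a nasal consonant → [õ] by rule 1.
/e/ — between /d/ and /z/; rule 1 does not apply here → [e].
/i/ (between /z/ and /l/) is in the target of rule 1 but the environment (before a nasal consonant) is not met → [i].
/l/ — word-final, word-finally — surfaces as [ɫ] (rule 3).

[ruzduɡõmdeziɫ]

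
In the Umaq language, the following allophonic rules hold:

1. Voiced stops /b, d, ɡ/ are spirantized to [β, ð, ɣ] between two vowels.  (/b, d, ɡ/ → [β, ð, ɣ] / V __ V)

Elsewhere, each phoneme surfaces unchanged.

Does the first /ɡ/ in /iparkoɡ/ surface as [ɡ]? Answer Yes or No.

Yes

/ɡ/ (word-final): rule 1 targets it, but not between two vowels → unchanged [ɡ].
The actual realization is [ɡ], which matches [ɡ].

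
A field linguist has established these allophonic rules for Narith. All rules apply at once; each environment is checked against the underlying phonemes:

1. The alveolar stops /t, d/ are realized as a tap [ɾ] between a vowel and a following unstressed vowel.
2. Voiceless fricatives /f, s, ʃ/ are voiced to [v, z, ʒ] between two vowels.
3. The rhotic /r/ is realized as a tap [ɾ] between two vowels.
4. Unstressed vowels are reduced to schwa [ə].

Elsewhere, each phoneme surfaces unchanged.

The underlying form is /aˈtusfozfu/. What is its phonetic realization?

/a/ (word-initial) occurs in an unstressed syllable → [ə] by rule 4.
/t/ (between /a/ and /u/) fails the environment for rule 1, so it stays [t].
/u/ (between /t/ and /s/) is in the target of rule 4 but the environment (in an unstressed syllable) is not met → [u].
/s/ (between /u/ and /f/) is in the target of rule 2 but the environment (between two vowels) is not met → [s].
/f/ (between /s/ and /o/) is in the target of rule 2 but the environment (between two vowels) is not met → [f].
/o/ (between /f/ and /z/): in an unstressed syllable, so rule 4 applies → [ə].
/f/ (between /z/ and /u/) is in the target of rule 2 but the environment (between two vowels) is not met → [f].
Rule 4 applies to /u/ (word-final: in an unstressed syllable) → [ə].

[əˈtusfəzfə]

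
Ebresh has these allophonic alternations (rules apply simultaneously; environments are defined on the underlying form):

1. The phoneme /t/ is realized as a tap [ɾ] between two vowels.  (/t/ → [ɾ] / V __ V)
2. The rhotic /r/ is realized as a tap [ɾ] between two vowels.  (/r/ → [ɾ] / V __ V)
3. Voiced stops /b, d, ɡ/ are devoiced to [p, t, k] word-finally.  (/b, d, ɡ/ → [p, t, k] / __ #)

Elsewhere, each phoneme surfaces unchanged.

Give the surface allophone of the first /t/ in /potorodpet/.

Rule 1 applies to /t/ (between /o/ and /o/: between two vowels) → [ɾ].

[ɾ]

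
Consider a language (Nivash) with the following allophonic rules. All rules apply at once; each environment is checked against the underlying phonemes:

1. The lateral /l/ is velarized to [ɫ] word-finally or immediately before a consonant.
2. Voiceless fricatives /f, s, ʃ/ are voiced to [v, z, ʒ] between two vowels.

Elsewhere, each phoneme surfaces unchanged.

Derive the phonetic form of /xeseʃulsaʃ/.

/x/ stays [x].
/e/ (between /x/ and /s/): no rule targets it → [e].
Rule 2 applies to /s/ (between /e/ and /e/: between two vowels) → [z].
/e/ stays [e].
/ʃ/ (between /e/ and /u/): between two vowels, so rule 2 applies → [ʒ].
/u/ (between /ʃ/ and /l/) is unaffected → [u].
/l/ meets the environment for rule 1 (word-finally or immediately before a consonant) → [ɫ].
/s/ (between /l/ and /a/) fails the environment for rule 2, so it stays [s].
/a/ stays [a].
/ʃ/ (word-final) fails the environment for rule 2, so it stays [ʃ].

[xezeʒuɫsaʃ]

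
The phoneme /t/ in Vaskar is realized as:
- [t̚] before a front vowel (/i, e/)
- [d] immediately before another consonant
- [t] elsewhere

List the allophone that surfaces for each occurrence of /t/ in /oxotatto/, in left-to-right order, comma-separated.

Occurrence 1 (position 4): no conditioning environment matches → elsewhere allophone [t].
Occurrence 2 (position 6): immediately before another consonant → [d].
Occurrence 3 (position 7): no conditioning environment matches → elsewhere allophone [t].

[t], [d], [t]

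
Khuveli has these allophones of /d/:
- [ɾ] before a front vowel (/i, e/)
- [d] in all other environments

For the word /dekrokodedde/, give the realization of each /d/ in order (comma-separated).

Occurrence 1 (position 1): before a front vowel (/i, e/) → [ɾ].
Occurrence 2 (position 8): before a front vowel (/i, e/) → [ɾ].
Occurrence 3 (position 10): no conditioning environment matches → elsewhere allophone [d].
Occurrence 4 (position 11): before a front vowel (/i, e/) → [ɾ].

[ɾ], [ɾ], [d], [ɾ]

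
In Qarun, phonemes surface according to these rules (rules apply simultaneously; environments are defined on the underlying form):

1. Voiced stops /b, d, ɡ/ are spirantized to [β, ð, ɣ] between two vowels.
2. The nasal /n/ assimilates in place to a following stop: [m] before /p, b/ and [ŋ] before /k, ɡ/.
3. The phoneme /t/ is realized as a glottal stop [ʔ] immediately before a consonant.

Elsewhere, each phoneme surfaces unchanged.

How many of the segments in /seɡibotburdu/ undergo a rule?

3

Segments that undergo a rule: /ɡ/ → [ɣ] (rule 1); /b/ → [β] (rule 1); /t/ → [ʔ] (rule 3).
All other segments surface unchanged.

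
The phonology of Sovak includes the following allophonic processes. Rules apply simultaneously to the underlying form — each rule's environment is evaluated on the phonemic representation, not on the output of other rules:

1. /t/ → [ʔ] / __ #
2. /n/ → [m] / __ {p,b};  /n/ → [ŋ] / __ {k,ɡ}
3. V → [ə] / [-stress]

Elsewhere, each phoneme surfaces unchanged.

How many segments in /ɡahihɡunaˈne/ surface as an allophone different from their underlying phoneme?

Segments that undergo a rule: /a/ → [ə] (rule 3); /i/ → [ə] (rule 3); /u/ → [ə] (rule 3); /a/ → [ə] (rule 3).
All other segments surface unchanged.

4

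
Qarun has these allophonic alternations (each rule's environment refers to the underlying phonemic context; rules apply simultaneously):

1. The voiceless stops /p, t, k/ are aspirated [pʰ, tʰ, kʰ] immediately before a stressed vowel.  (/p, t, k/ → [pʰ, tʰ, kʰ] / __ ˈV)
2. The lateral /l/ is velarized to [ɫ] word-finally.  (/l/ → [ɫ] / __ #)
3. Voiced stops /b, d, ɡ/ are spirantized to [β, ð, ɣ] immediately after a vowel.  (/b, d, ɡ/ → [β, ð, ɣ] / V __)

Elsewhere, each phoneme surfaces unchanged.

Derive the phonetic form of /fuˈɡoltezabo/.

/f/ stays [f].
/u/ stays [u].
Rule 3 applies to /ɡ/ (between /u/ and /o/: immediately after a vowel) → [ɣ].
/o/ stays [o].
/l/ (between /o/ and /t/): rule 2 targets it, but not word-finally → unchanged [l].
/t/ (between /l/ and /e/): rule 1 targets it, but not immediately before a stressed vowel → unchanged [t].
/e/ — not in any rule's target class → [e].
/z/ (between /e/ and /a/) is unaffected → [z].
/a/ (between /z/ and /b/) is unaffected → [a].
/b/ (between /a/ and /o/) occurs immediately after a vowel → [β] by rule 3.
/o/ stays [o].

[fuˈɣoltezaβo]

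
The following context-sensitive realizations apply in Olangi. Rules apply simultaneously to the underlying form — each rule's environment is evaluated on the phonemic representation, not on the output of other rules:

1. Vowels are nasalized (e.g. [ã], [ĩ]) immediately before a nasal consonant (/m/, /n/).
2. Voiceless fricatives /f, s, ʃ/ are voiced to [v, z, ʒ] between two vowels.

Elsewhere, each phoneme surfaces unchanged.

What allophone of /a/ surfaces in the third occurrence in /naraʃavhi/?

[a]

/a/ (between /ʃ/ and /v/): rule 1 targets it, but not before a nasal consonant → unchanged [a].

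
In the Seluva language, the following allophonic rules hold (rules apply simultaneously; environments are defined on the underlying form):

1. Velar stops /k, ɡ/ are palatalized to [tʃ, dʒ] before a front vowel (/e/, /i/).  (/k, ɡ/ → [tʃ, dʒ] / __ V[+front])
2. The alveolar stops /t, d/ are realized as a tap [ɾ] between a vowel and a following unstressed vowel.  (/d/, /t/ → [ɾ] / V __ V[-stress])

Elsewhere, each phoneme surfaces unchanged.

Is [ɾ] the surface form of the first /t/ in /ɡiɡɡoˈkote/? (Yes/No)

Yes

/t/ meets the environment for rule 2 (between a vowel and a following unstressed vowel) → [ɾ].
The actual realization is [ɾ], which matches [ɾ].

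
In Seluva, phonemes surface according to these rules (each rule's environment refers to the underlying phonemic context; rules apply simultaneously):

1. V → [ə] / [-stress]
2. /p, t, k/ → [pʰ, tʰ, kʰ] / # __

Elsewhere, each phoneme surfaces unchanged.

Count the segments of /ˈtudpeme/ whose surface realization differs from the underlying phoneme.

3

Segments that undergo a rule: /t/ → [tʰ] (rule 2); /e/ → [ə] (rule 1); /e/ → [ə] (rule 1).
All other segments surface unchanged.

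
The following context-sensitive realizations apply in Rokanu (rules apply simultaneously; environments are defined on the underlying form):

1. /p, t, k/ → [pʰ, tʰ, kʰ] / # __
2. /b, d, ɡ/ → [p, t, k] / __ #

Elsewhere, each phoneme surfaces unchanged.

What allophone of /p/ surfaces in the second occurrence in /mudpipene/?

/p/ (between /i/ and /e/) is in the target of rule 1 but the environment (word-initially) is not met → [p].

[p]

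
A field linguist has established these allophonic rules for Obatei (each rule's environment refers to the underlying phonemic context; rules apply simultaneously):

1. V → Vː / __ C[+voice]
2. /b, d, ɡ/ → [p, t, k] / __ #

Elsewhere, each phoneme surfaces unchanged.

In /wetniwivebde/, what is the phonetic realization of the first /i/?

[iː]

/i/ — between /n/ and /w/, before a voiced consonant — surfaces as [iː] (rule 1).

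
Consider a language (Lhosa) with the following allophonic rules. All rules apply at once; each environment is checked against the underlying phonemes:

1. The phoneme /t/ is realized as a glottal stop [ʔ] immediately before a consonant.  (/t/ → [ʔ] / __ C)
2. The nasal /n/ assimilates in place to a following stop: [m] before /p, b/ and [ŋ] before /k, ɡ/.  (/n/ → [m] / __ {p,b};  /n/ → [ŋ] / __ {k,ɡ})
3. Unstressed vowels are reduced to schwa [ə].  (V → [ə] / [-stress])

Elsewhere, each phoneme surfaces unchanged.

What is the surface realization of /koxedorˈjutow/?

Rule 3 applies to /o/ (between /k/ and /x/: in an unstressed syllable) → [ə].
/e/ (between /x/ and /d/): in an unstressed syllable, so rule 3 applies → [ə].
Rule 3 applies to /o/ (between /d/ and /r/: in an unstressed syllable) → [ə].
/u/ (between /j/ and /t/): rule 3 targets it, but not in an unstressed syllable → unchanged [u].
/t/ (between /u/ and /o/) is in the target of rule 1 but the environment (immediately before a consonant) is not met → [t].
Rule 3 applies to /o/ (between /t/ and /w/: in an unstressed syllable) → [ə].

[kəxədərˈjutəw]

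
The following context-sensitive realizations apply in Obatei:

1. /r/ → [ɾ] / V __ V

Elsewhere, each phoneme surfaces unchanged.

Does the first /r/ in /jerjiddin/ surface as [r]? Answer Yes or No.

/r/ (between /e/ and /j/) fails the environment for rule 1, so it stays [r].
The actual realization is [r], which matches [r].

Yes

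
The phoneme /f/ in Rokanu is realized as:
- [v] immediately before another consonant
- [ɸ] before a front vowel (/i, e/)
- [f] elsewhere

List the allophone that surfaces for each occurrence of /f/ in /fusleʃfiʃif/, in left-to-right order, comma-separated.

[f], [ɸ], [f]

Occurrence 1 (position 1): no conditioning environment matches → elsewhere allophone [f].
Occurrence 2 (position 7): before a front vowel (/i, e/) → [ɸ].
Occurrence 3 (position 11): no conditioning environment matches → elsewhere allophone [f].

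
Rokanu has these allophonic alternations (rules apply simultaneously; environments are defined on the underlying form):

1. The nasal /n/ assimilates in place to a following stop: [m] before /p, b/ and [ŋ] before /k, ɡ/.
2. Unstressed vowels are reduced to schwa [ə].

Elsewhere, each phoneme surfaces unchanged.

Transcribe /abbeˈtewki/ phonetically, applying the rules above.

[əbbəˈtewkə]

/a/ — word-initial, in an unstressed syllable — surfaces as [ə] (rule 2).
/b/ (between /a/ and /b/): no rule targets it → [b].
/b/ — not in any rule's target class → [b].
/e/ (between /b/ and /t/): in an unstressed syllable, so rule 2 applies → [ə].
/t/ stays [t].
/e/ (between /t/ and /w/): rule 2 targets it, but not in an unstressed syllable → unchanged [e].
/w/ (between /e/ and /k/) is unaffected → [w].
/k/ — not in any rule's target class → [k].
/i/ meets the environment for rule 2 (in an unstressed syllable) → [ə].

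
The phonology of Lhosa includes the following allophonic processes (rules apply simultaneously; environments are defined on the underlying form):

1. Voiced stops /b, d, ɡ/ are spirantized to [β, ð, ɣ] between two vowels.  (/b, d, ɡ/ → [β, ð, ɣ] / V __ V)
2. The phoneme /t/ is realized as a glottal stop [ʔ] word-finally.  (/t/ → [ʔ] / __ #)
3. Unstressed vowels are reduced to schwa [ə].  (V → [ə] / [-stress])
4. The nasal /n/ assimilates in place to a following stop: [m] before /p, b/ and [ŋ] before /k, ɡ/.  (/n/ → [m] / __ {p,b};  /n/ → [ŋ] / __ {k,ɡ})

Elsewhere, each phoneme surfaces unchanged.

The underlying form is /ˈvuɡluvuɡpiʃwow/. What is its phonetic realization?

/v/ stays [v].
/u/ — between /v/ and /ɡ/; rule 3 does not apply here → [u].
/ɡ/ (between /u/ and /l/) is in the target of rule 1 but the environment (between two vowels) is not met → [ɡ].
/l/ (between /ɡ/ and /u/): no rule targets it → [l].
/u/ (between /l/ and /v/) occurs in an unstressed syllable → [ə] by rule 3.
/v/ (between /u/ and /u/): no rule targets it → [v].
Rule 3 applies to /u/ (between /v/ and /ɡ/: in an unstressed syllable) → [ə].
/ɡ/ (between /u/ and /p/) is in the target of rule 1 but the environment (between two vowels) is not met → [ɡ].
/p/ stays [p].
/i/ (between /p/ and /ʃ/): in an unstressed syllable, so rule 3 applies → [ə].
/ʃ/ (between /i/ and /w/) is unaffected → [ʃ].
/w/ — not in any rule's target class → [w].
Rule 3 applies to /o/ (between /w/ and /w/: in an unstressed syllable) → [ə].
/w/ (word-final) is unaffected → [w].

[ˈvuɡləvəɡpəʃwəw]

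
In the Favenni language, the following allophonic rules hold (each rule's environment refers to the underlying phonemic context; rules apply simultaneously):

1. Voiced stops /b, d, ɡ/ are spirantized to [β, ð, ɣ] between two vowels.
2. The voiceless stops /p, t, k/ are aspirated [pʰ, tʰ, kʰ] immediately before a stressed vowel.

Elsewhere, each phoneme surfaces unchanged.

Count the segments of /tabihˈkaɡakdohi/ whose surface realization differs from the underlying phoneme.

3

Segments that undergo a rule: /b/ → [β] (rule 1); /k/ → [kʰ] (rule 2); /ɡ/ → [ɣ] (rule 1).
All other segments surface unchanged.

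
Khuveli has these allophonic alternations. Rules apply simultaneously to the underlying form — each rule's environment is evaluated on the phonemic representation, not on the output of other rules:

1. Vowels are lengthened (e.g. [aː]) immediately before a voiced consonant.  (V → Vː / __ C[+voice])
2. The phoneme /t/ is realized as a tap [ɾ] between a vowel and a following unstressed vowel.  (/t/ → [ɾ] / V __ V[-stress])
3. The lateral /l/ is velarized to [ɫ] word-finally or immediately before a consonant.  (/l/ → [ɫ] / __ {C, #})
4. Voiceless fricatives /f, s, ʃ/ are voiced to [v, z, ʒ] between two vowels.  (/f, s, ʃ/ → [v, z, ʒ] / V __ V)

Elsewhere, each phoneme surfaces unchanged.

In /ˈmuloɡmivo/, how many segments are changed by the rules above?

3

Segments that undergo a rule: /u/ → [uː] (rule 1); /o/ → [oː] (rule 1); /i/ → [iː] (rule 1).
All other segments surface unchanged.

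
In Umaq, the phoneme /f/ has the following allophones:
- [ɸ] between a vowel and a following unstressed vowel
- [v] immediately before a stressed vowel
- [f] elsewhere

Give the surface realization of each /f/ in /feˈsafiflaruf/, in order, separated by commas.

[f], [ɸ], [f], [f]

Occurrence 1 (position 1): no conditioning environment matches → elsewhere allophone [f].
Occurrence 2 (position 5): between a vowel and a following unstressed vowel → [ɸ].
Occurrence 3 (position 7): no conditioning environment matches → elsewhere allophone [f].
Occurrence 4 (position 12): no conditioning environment matches → elsewhere allophone [f].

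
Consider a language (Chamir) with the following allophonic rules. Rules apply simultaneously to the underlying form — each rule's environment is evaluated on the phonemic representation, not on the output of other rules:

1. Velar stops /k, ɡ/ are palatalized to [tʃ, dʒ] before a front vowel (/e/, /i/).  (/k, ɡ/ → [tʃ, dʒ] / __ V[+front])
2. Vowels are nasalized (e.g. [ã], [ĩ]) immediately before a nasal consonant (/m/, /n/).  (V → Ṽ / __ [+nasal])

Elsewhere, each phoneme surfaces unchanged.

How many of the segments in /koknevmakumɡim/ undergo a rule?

Segments that undergo a rule: /u/ → [ũ] (rule 2); /ɡ/ → [dʒ] (rule 1); /i/ → [ĩ] (rule 2).
All other segments surface unchanged.

3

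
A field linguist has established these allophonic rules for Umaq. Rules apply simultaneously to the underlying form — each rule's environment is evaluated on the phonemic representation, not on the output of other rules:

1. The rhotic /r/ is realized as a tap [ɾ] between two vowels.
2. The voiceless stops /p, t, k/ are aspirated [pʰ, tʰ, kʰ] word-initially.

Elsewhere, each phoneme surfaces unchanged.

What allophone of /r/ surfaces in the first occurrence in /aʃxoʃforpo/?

/r/ (between /o/ and /p/) fails the environment for rule 1, so it stays [r].

[r]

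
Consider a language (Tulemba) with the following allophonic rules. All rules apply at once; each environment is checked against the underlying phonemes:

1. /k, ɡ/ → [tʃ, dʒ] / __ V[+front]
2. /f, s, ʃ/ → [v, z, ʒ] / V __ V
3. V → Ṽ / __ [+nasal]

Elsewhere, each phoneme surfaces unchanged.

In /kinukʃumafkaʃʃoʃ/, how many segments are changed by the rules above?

Segments that undergo a rule: /k/ → [tʃ] (rule 1); /i/ → [ĩ] (rule 3); /u/ → [ũ] (rule 3).
All other segments surface unchanged.

3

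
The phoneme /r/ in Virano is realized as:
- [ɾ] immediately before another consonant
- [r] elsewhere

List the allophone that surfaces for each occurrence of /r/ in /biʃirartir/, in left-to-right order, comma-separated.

[r], [ɾ], [r]

Occurrence 1 (position 5): no conditioning environment matches → elsewhere allophone [r].
Occurrence 2 (position 7): immediately before another consonant → [ɾ].
Occurrence 3 (position 10): no conditioning environment matches → elsewhere allophone [r].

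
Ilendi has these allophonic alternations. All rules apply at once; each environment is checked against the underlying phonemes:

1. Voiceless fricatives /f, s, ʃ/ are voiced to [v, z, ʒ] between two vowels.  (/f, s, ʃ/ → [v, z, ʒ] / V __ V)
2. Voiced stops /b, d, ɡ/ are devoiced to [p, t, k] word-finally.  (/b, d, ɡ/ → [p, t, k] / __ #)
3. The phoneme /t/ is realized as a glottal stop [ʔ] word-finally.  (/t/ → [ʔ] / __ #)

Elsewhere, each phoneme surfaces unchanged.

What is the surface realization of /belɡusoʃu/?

[belɡuzoʒu]

/b/ (word-initial) fails the environment for rule 2, so it stays [b].
/ɡ/ (between /l/ and /u/): rule 2 targets it, but not word-finally → unchanged [ɡ].
/s/ — between /u/ and /o/, between two vowels — surfaces as [z] (rule 1).
/ʃ/ — between /o/ and /u/, between two vowels — surfaces as [ʒ] (rule 1).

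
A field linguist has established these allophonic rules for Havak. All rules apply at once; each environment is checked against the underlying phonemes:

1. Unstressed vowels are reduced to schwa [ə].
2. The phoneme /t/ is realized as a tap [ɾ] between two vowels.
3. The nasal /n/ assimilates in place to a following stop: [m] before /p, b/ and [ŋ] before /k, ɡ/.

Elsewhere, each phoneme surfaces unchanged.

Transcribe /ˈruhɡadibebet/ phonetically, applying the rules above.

[ˈruhɡədəbəbət]

/u/ (between /r/ and /h/): rule 1 targets it, but not in an unstressed syllable → unchanged [u].
/a/ — between /ɡ/ and /d/, in an unstressed syllable — surfaces as [ə] (rule 1).
/i/ meets the environment for rule 1 (in an unstressed syllable) → [ə].
Rule 1 applies to /e/ (between /b/ and /b/: in an unstressed syllable) → [ə].
Rule 1 applies to /e/ (between /b/ and /t/: in an unstressed syllable) → [ə].
/t/ (word-final): rule 2 targets it, but not between two vowels → unchanged [t].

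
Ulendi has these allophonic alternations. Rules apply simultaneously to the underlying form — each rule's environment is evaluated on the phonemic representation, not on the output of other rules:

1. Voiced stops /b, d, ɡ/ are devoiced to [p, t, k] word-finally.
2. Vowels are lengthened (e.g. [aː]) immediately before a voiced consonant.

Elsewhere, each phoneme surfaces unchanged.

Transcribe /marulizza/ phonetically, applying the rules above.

/a/ — between /m/ and /r/, before a voiced consonant — surfaces as [aː] (rule 2).
Rule 2 applies to /u/ (between /r/ and /l/: before a voiced consonant) → [uː].
/i/ (between /l/ and /z/) occurs before a voiced consonant → [iː] by rule 2.
/a/ (word-final) is in the target of rule 2 but the environment (before a voiced consonant) is not met → [a].

[maːruːliːzza]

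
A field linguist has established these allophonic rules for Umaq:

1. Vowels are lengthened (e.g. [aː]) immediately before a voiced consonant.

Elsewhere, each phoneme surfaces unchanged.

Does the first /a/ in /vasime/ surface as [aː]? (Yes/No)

/a/ — between /v/ and /s/; rule 1 does not apply here → [a].
The actual realization is [a], not [aː].

No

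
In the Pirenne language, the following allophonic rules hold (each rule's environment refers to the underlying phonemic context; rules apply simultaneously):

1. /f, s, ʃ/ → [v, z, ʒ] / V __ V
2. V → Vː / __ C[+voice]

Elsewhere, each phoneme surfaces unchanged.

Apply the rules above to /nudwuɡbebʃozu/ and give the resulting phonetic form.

/n/ (word-initial): no rule targets it → [n].
/u/ (between /n/ and /d/): before a voiced consonant, so rule 2 applies → [uː].
/d/ — not in any rule's target class → [d].
/w/ — not in any rule's target class → [w].
/u/ — between /w/ and /ɡ/, before a voiced consonant — surfaces as [uː] (rule 2).
/ɡ/ (between /u/ and /b/): no rule targets it → [ɡ].
/b/ stays [b].
/e/ — between /b/ and /b/, before a voiced consonant — surfaces as [eː] (rule 2).
/b/ (between /e/ and /ʃ/) is unaffected → [b].
/ʃ/ (between /b/ and /o/) is in the target of rule 1 but the environment (between two vowels) is not met → [ʃ].
Rule 2 applies to /o/ (between /ʃ/ and /z/: before a voiced consonant) → [oː].
/z/ — not in any rule's target class → [z].
/u/ (word-final) fails the environment for rule 2, so it stays [u].

[nuːdwuːɡbeːbʃoːzu]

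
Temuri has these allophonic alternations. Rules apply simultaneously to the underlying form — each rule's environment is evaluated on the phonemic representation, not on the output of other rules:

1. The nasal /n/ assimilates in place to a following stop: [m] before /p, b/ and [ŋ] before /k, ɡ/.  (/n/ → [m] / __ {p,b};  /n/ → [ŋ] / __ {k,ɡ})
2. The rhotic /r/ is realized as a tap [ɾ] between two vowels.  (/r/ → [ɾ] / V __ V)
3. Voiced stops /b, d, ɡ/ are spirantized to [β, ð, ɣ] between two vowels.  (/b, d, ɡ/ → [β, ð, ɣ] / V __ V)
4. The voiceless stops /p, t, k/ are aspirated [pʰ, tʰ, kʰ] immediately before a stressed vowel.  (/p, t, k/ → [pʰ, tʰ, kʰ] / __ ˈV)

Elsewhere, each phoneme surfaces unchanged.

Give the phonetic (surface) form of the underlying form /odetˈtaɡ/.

/d/ (between /o/ and /e/) occurs between two vowels → [ð] by rule 3.
/t/ (between /e/ and /t/) is in the target of rule 4 but the environment (immediately before a stressed vowel) is not met → [t].
/t/ (between /t/ and /a/) occurs immediately before a stressed vowel → [tʰ] by rule 4.
/ɡ/ (word-final): rule 3 targets it, but not between two vowels → unchanged [ɡ].

[oðetˈtʰaɡ]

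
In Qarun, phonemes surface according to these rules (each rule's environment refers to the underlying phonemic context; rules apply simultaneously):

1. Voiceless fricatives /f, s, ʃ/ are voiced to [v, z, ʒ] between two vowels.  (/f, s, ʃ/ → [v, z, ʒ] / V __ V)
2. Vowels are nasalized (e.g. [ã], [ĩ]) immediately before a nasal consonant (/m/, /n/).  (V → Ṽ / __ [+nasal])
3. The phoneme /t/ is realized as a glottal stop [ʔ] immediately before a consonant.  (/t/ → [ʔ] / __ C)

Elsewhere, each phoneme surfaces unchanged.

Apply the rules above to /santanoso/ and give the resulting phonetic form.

[sãntãnozo]

/s/ (word-initial): rule 1 targets it, but not between two vowels → unchanged [s].
/a/ — between /s/ and /n/, before a nasal consonant — surfaces as [ã] (rule 2).
/n/ stays [n].
/t/ — between /n/ and /a/; rule 3 does not apply here → [t].
/a/ — between /t/ and /n/, before a nasal consonant — surfaces as [ã] (rule 2).
/n/ stays [n].
/o/ — between /n/ and /s/; rule 2 does not apply here → [o].
/s/ meets the environment for rule 1 (between two vowels) → [z].
/o/ (word-final): rule 2 targets it, but not before a nasal consonant → unchanged [o].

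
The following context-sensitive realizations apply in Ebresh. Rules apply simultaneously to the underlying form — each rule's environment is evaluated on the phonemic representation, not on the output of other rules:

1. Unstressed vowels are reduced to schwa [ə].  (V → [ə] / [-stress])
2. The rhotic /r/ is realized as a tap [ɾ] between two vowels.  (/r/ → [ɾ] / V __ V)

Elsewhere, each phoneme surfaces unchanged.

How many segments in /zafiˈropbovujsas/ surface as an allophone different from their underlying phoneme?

6

Segments that undergo a rule: /a/ → [ə] (rule 1); /i/ → [ə] (rule 1); /r/ → [ɾ] (rule 2); /o/ → [ə] (rule 1); /u/ → [ə] (rule 1); /a/ → [ə] (rule 1).
All other segments surface unchanged.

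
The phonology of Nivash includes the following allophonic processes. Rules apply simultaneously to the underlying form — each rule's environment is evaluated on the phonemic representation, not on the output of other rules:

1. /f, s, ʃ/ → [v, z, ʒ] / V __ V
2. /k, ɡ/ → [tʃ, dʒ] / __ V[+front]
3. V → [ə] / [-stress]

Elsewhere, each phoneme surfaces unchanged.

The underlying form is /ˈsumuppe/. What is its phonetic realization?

/s/ (word-initial): rule 1 targets it, but not between two vowels → unchanged [s].
/u/ (between /s/ and /m/): rule 3 targets it, but not in an unstressed syllable → unchanged [u].
/m/ — not in any rule's target class → [m].
Rule 3 applies to /u/ (between /m/ and /p/: in an unstressed syllable) → [ə].
/p/ (between /u/ and /p/) is unaffected → [p].
/p/ stays [p].
/e/ (word-final) occurs in an unstressed syllable → [ə] by rule 3.

[ˈsuməppə]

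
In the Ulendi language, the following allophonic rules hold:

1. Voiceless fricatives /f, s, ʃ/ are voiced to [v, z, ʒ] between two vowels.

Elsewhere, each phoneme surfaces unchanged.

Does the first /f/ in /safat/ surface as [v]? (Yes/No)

/f/ (between /a/ and /a/): between two vowels, so rule 1 applies → [v].
The actual realization is [v], which matches [v].

Yes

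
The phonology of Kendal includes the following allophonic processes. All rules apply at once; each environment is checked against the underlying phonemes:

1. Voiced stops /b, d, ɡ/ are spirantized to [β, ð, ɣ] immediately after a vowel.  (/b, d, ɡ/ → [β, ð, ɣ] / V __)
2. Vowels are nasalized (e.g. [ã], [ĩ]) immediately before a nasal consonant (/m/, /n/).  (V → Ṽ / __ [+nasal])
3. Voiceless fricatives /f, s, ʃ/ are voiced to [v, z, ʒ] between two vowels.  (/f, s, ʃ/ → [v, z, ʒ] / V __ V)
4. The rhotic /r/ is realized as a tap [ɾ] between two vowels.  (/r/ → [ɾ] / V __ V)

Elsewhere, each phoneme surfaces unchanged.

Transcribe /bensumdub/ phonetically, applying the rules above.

[bẽnsũmduβ]

/b/ — word-initial; rule 1 does not apply here → [b].
/e/ (between /b/ and /n/) occurs before a nasal consonant → [ẽ] by rule 2.
/n/ (between /e/ and /s/) is unaffected → [n].
/s/ (between /n/ and /u/): rule 3 targets it, but not between two vowels → unchanged [s].
Rule 2 applies to /u/ (between /s/ and /m/: before a nasal consonant) → [ũ].
/m/ (between /u/ and /d/): no rule targets it → [m].
/d/ (between /m/ and /u/) is in the target of rule 1 but the environment (immediately after a vowel) is not met → [d].
/u/ (between /d/ and /b/) fails the environment for rule 2, so it stays [u].
/b/ — word-final, immediately after a vowel — surfaces as [β] (rule 1).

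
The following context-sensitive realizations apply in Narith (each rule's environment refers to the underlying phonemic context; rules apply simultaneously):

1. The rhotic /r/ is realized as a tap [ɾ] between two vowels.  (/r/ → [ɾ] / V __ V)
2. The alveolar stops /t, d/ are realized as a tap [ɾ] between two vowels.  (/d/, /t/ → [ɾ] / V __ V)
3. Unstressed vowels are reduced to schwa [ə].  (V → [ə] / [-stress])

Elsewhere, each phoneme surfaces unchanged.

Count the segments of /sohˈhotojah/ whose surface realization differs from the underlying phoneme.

Segments that undergo a rule: /o/ → [ə] (rule 3); /t/ → [ɾ] (rule 2); /o/ → [ə] (rule 3); /a/ → [ə] (rule 3).
All other segments surface unchanged.

4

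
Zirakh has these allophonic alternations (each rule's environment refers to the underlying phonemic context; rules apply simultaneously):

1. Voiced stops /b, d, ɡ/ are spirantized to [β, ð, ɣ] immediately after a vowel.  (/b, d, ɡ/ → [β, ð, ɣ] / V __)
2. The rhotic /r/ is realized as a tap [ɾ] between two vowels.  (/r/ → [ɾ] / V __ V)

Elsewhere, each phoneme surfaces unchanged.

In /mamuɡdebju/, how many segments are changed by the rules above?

Segments that undergo a rule: /ɡ/ → [ɣ] (rule 1); /b/ → [β] (rule 1).
All other segments surface unchanged.

2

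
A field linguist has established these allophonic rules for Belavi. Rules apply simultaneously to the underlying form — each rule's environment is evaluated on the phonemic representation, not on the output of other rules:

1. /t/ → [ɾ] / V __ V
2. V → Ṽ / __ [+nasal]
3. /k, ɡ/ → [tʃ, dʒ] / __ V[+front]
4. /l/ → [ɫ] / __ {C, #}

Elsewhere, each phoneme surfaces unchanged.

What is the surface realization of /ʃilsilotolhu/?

/ʃ/ — not in any rule's target class → [ʃ].
/i/ — between /ʃ/ and /l/; rule 2 does not apply here → [i].
/l/ meets the environment for rule 4 (word-finally or immediately before a consonant) → [ɫ].
/s/ stays [s].
/i/ (between /s/ and /l/): rule 2 targets it, but not before a nasal consonant → unchanged [i].
/l/ (between /i/ and /o/) is in the target of rule 4 but the environment (word-finally or immediately before a consonant) is not met → [l].
/o/ — between /l/ and /t/; rule 2 does not apply here → [o].
/t/ — between /o/ and /o/, between two vowels — surfaces as [ɾ] (rule 1).
/o/ (between /t/ and /l/) fails the environment for rule 2, so it stays [o].
/l/ (between /o/ and /h/): word-finally or immediately before a consonant, so rule 4 applies → [ɫ].
/h/ (between /l/ and /u/): no rule targets it → [h].
/u/ (word-final) is in the target of rule 2 but the environment (before a nasal consonant) is not met → [u].

[ʃiɫsiloɾoɫhu]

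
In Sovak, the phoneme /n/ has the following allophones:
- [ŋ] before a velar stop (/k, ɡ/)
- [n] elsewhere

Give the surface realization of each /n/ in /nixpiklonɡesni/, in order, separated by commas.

[n], [ŋ], [n]

Occurrence 1 (position 1): no conditioning environment matches → elsewhere allophone [n].
Occurrence 2 (position 9): before a velar stop → [ŋ].
Occurrence 3 (position 13): no conditioning environment matches → elsewhere allophone [n].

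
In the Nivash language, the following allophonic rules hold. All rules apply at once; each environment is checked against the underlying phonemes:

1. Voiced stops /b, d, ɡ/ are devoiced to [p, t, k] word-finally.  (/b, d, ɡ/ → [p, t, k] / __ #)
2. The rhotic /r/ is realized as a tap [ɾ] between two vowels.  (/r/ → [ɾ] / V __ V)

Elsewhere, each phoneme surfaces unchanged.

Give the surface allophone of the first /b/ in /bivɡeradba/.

/b/ (word-initial) fails the environment for rule 1, so it stays [b].

[b]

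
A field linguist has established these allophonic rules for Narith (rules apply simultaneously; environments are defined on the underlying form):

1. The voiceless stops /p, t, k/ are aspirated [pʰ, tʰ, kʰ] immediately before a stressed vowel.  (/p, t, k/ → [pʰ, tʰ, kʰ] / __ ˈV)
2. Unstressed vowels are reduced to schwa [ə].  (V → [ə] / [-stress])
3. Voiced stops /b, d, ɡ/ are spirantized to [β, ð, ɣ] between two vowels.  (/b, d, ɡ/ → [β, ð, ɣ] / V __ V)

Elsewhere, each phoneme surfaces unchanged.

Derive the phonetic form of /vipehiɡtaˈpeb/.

[vəpəhəɡtəˈpʰeb]

/v/ (word-initial): no rule targets it → [v].
/i/ — between /v/ and /p/, in an unstressed syllable — surfaces as [ə] (rule 2).
/p/ (between /i/ and /e/) fails the environment for rule 1, so it stays [p].
/e/ meets the environment for rule 2 (in an unstressed syllable) → [ə].
/h/ (between /e/ and /i/) is unaffected → [h].
/i/ meets the environment for rule 2 (in an unstressed syllable) → [ə].
/ɡ/ (between /i/ and /t/) is in the target of rule 3 but the environment (between two vowels) is not met → [ɡ].
/t/ (between /ɡ/ and /a/) fails the environment for rule 1, so it stays [t].
/a/ — between /t/ and /p/, in an unstressed syllable — surfaces as [ə] (rule 2).
/p/ (between /a/ and /e/) occurs immediately before a stressed vowel → [pʰ] by rule 1.
/e/ (between /p/ and /b/): rule 2 targets it, but not in an unstressed syllable → unchanged [e].
/b/ (word-final) is in the target of rule 3 but the environment (between two vowels) is not met → [b].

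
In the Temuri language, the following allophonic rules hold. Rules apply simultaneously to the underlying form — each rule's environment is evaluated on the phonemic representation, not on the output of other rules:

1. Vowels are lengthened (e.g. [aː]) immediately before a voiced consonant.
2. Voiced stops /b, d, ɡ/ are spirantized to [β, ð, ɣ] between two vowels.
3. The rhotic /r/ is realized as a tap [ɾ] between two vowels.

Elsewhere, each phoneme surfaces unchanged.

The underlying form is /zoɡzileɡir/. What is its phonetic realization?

[zoːɡziːleːɣiːr]

/z/ (word-initial): no rule targets it → [z].
/o/ (between /z/ and /ɡ/) occurs before a voiced consonant → [oː] by rule 1.
/ɡ/ — between /o/ and /z/; rule 2 does not apply here → [ɡ].
/z/ stays [z].
/i/ (between /z/ and /l/) occurs before a voiced consonant → [iː] by rule 1.
/l/ (between /i/ and /e/) is unaffected → [l].
/e/ meets the environment for rule 1 (before a voiced consonant) → [eː].
/ɡ/ meets the environment for rule 2 (between two vowels) → [ɣ].
/i/ (between /ɡ/ and /r/): before a voiced consonant, so rule 1 applies → [iː].
/r/ — word-final; rule 3 does not apply here → [r].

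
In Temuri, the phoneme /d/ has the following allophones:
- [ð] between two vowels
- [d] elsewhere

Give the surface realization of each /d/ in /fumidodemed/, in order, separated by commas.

[ð], [ð], [d]

Occurrence 1 (position 5): between two vowels → [ð].
Occurrence 2 (position 7): between two vowels → [ð].
Occurrence 3 (position 11): no conditioning environment matches → elsewhere allophone [d].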